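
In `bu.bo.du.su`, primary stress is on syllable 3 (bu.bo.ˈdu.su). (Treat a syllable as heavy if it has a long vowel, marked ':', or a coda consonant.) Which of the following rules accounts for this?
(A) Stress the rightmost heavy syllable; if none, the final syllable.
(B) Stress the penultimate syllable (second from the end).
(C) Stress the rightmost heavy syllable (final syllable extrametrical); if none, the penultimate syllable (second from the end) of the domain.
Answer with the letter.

Rule A → syllable 4 (observed: 3).
Rule B → syllable 3 ✓.
Rule C → syllable 2 (observed: 3).

B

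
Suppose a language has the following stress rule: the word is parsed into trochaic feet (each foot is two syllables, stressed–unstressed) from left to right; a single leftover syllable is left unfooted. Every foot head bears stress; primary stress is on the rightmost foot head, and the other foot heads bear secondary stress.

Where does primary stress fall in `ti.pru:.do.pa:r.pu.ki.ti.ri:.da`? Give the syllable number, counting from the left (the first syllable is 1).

7

Parse left to right into trochaic (ˈσσ) feet: (ˈti.pru:) (ˈdo.pa:r) (ˈpu.ki) (ˈti.ri:) da. Syllable 9 is left unfooted.
Foot heads (stressed positions): 1, 3, 5, 7.
End Rule Rightmost: primary stress on the rightmost head = syllable 7.
Primary stress: syllable 7 → ti.pru:.do.pa:r.pu.ki.ˈti.ri:.da.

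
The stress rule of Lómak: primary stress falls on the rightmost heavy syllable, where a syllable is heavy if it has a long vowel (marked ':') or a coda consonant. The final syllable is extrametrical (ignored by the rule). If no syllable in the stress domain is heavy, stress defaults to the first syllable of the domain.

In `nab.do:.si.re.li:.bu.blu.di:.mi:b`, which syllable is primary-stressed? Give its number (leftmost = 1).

The final syllable (9, mi:b) is extrametrical; the stress domain is syllables 1–8.
Weights: 1 nab H, 2 do: H, 3 si L, 4 re L, 5 li: H, 6 bu L, 7 blu L, 8 di: H.
Heavy syllables in the domain: 1, 2, 5, 8. The rightmost is syllable 8 (di:).
Primary stress: syllable 8 → nab.do:.si.re.li:.bu.blu.ˈdi:.mi:b.

8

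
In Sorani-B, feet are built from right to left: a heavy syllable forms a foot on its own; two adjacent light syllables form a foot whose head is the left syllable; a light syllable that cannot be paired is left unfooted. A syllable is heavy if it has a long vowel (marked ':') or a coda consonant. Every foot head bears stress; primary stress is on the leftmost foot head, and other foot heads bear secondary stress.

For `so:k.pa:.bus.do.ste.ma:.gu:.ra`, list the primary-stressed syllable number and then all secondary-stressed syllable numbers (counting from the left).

Weights: 1 so:k H, 2 pa: H, 3 bus H, 4 do L, 5 ste L, 6 ma: H, 7 gu: H, 8 ra L.
Parse right to left (heavy = foot alone; LL = one foot; stranded L unfooted): (ˈso:k) (ˈpa:) (ˈbus) (ˈdo.ste) (ˈma:) (ˈgu:) ra.
Foot heads: 1, 2, 3, 4, 6, 7.
Primary stress on the leftmost head = syllable 1.
Secondary stress on 2, 3, 4, 6, 7: ˈso:k.ˌpa:.ˌbus.ˌdo.ste.ˌma:.ˌgu:.ra.

primary 1, secondary 2, 3, 4, 6, 7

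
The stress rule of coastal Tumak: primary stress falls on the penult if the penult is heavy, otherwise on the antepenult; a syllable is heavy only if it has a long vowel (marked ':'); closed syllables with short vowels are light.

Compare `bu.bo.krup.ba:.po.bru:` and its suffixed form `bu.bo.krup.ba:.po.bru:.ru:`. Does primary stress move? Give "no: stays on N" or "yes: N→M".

yes: 4→6

Base `bu.bo.krup.ba:.po.bru:` (6 syllables):
  Weights: 4 ba: H, 5 po L, 6 bru: H.
  The penult (syllable 5, po) is light, so stress falls on the antepenult (syllable 4, ba:).
  → primary stress on syllable 4.
Suffixed `bu.bo.krup.ba:.po.bru:.ru:` (7 syllables):
  Weights: 5 po L, 6 bru: H, 7 ru: H.
  The penult (syllable 6, bru:) is heavy, so it takes stress.
  → primary stress on syllable 6.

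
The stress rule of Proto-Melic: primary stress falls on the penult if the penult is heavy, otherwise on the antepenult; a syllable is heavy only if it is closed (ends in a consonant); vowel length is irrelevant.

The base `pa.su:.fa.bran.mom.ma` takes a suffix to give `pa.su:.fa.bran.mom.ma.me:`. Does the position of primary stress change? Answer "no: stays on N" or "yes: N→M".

Base `pa.su:.fa.bran.mom.ma` (6 syllables):
  Weights: 4 bran H, 5 mom H, 6 ma L.
  The penult (syllable 5, mom) is heavy, so it takes stress.
  → primary stress on syllable 5.
Suffixed `pa.su:.fa.bran.mom.ma.me:` (7 syllables):
  Weights: 5 mom H, 6 ma L, 7 me: L.
  The penult (syllable 6, ma) is light, so stress falls on the antepenult (syllable 5, mom).
  → primary stress on syllable 5.

no: stays on 5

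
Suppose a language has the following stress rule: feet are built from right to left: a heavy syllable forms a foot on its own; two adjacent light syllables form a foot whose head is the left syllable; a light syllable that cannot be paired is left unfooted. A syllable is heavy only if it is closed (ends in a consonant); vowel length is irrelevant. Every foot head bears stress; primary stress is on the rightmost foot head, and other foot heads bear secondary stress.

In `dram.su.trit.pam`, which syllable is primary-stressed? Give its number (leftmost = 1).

Weights: 1 dram H, 2 su L, 3 trit H, 4 pam H.
Parse right to left (heavy = foot alone; LL = one foot; stranded L unfooted): (ˈdram) su (ˈtrit) (ˈpam).
Foot heads: 1, 3, 4.
Primary stress on the rightmost head = syllable 4.
Primary stress: syllable 4 → dram.su.trit.ˈpam.

4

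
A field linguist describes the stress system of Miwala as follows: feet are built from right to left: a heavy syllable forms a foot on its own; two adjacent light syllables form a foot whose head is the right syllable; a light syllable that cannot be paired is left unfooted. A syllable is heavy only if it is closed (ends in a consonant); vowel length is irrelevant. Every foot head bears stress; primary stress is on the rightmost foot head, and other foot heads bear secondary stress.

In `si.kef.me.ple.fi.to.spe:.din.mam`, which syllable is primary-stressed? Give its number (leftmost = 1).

9

Weights: 1 si L, 2 kef H, 3 me L, 4 ple L, 5 fi L, 6 to L, 7 spe: L, 8 din H, 9 mam H.
Parse right to left (heavy = foot alone; LL = one foot; stranded L unfooted): si (ˈkef) me (ple.ˈfi) (to.ˈspe:) (ˈdin) (ˈmam).
Foot heads: 2, 5, 7, 8, 9.
Primary stress on the rightmost head = syllable 9.
Primary stress: syllable 9 → si.kef.me.ple.fi.to.spe:.din.ˈmam.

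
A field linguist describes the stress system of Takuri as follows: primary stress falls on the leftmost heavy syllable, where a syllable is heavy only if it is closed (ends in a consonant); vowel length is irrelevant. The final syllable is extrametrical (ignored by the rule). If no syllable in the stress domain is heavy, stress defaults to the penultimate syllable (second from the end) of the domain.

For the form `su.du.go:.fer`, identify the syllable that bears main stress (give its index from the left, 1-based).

The final syllable (4, fer) is extrametrical; the stress domain is syllables 1–3.
Weights: 1 su L, 2 du L, 3 go: L.
No heavy syllable in the domain; default to the penultimate syllable (second from the end) of the domain = syllable 2.
Primary stress: syllable 2 → su.ˈdu.go:.fer.

2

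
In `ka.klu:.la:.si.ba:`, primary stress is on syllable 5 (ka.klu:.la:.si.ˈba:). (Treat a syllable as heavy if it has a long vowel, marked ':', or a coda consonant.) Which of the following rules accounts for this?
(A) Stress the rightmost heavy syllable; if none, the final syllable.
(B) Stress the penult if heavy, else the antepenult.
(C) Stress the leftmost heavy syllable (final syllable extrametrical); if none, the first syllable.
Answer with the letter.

A

Rule A → syllable 5 ✓.
Rule B → syllable 3 (observed: 5).
Rule C → syllable 2 (observed: 5).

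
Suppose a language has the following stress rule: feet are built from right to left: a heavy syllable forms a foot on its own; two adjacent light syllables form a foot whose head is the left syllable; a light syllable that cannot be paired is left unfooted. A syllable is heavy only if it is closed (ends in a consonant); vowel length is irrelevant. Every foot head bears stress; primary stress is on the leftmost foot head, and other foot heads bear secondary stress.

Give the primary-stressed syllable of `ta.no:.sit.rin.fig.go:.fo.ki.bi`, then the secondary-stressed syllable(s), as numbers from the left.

primary 1, secondary 3, 4, 5, 6, 8

Weights: 1 ta L, 2 no: L, 3 sit H, 4 rin H, 5 fig H, 6 go: L, 7 fo L, 8 ki L, 9 bi L.
Parse right to left (heavy = foot alone; LL = one foot; stranded L unfooted): (ˈta.no:) (ˈsit) (ˈrin) (ˈfig) (ˈgo:.fo) (ˈki.bi).
Foot heads: 1, 3, 4, 5, 6, 8.
Primary stress on the leftmost head = syllable 1.
Secondary stress on 3, 4, 5, 6, 8: ˈta.no:.ˌsit.ˌrin.ˌfig.ˌgo:.fo.ˌki.bi.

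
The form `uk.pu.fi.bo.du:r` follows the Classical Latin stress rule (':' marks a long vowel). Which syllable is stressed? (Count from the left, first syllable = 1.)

3

Classical Latin: stress the penult if heavy (long vowel or closed), else the antepenult.
Weights: 3 fi L, 4 bo L, 5 du:r H.
The penult (syllable 4, bo) is light, so stress falls on the antepenult (syllable 3, fi).
Stress on syllable 3: uk.pu.ˈfi.bo.du:r.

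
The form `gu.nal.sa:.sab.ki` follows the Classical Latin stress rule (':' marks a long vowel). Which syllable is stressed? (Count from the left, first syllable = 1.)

4

Classical Latin: stress the penult if heavy (long vowel or closed), else the antepenult.
Weights: 3 sa: H, 4 sab H, 5 ki L.
The penult (syllable 4, sab) is heavy, so it takes stress.
Stress on syllable 4: gu.nal.sa:.ˈsab.ki.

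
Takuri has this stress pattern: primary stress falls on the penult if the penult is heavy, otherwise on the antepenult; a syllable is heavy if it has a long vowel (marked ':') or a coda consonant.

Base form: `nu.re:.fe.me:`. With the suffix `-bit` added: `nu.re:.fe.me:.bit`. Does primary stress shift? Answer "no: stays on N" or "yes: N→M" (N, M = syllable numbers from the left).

yes: 2→4

Base `nu.re:.fe.me:` (4 syllables):
  Weights: 2 re: H, 3 fe L, 4 me: H.
  The penult (syllable 3, fe) is light, so stress falls on the antepenult (syllable 2, re:).
  → primary stress on syllable 2.
Suffixed `nu.re:.fe.me:.bit` (5 syllables):
  Weights: 3 fe L, 4 me: H, 5 bit H.
  The penult (syllable 4, me:) is heavy, so it takes stress.
  → primary stress on syllable 4.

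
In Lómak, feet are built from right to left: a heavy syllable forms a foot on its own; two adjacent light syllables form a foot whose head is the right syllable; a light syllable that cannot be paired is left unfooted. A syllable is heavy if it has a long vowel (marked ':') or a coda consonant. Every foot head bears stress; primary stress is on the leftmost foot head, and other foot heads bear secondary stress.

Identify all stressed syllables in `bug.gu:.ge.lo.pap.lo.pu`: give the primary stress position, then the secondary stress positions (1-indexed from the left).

Weights: 1 bug H, 2 gu: H, 3 ge L, 4 lo L, 5 pap H, 6 lo L, 7 pu L.
Parse right to left (heavy = foot alone; LL = one foot; stranded L unfooted): (ˈbug) (ˈgu:) (ge.ˈlo) (ˈpap) (lo.ˈpu).
Foot heads: 1, 2, 4, 5, 7.
Primary stress on the leftmost head = syllable 1.
Secondary stress on 2, 4, 5, 7: ˈbug.ˌgu:.ge.ˌlo.ˌpap.lo.ˌpu.

primary 1, secondary 2, 4, 5, 7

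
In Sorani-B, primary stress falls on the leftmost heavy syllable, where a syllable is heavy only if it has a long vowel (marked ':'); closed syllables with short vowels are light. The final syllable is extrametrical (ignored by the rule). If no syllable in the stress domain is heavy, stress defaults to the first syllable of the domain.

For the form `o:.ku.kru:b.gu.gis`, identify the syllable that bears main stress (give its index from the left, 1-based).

The final syllable (5, gis) is extrametrical; the stress domain is syllables 1–4.
Weights: 1 o: H, 2 ku L, 3 kru:b H, 4 gu L.
Heavy syllables in the domain: 1, 3. The leftmost is syllable 1 (o:).
Primary stress: syllable 1 → ˈo:.ku.kru:b.gu.gis.

1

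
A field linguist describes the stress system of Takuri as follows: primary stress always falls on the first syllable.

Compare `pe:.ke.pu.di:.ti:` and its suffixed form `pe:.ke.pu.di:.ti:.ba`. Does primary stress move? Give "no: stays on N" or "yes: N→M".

no: stays on 1

Base `pe:.ke.pu.di:.ti:` (5 syllables):
  The word has 5 syllables; the first syllable is syllable 1 (pe:).
  → primary stress on syllable 1.
Suffixed `pe:.ke.pu.di:.ti:.ba` (6 syllables):
  The word has 6 syllables; the first syllable is syllable 1 (pe:).
  → primary stress on syllable 1.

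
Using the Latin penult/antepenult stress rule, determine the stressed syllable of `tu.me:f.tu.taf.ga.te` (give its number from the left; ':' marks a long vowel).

Classical Latin: stress the penult if heavy (long vowel or closed), else the antepenult.
Weights: 4 taf H, 5 ga L, 6 te L.
The penult (syllable 5, ga) is light, so stress falls on the antepenult (syllable 4, taf).
Stress on syllable 4: tu.me:f.tu.ˈtaf.ga.te.

4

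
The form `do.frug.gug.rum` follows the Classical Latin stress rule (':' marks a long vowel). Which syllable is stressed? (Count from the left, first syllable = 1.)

3

Classical Latin: stress the penult if heavy (long vowel or closed), else the antepenult.
Weights: 2 frug H, 3 gug H, 4 rum H.
The penult (syllable 3, gug) is heavy, so it takes stress.
Stress on syllable 3: do.frug.ˈgug.rum.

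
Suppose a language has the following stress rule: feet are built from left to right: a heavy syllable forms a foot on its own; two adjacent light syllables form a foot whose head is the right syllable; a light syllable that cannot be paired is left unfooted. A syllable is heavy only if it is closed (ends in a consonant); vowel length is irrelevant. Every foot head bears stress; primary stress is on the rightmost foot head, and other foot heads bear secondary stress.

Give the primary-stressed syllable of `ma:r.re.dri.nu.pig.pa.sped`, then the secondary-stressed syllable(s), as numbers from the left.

primary 7, secondary 1, 3, 5

Weights: 1 ma:r H, 2 re L, 3 dri L, 4 nu L, 5 pig H, 6 pa L, 7 sped H.
Parse left to right (heavy = foot alone; LL = one foot; stranded L unfooted): (ˈma:r) (re.ˈdri) nu (ˈpig) pa (ˈsped).
Foot heads: 1, 3, 5, 7.
Primary stress on the rightmost head = syllable 7.
Secondary stress on 1, 3, 5: ˌma:r.re.ˌdri.nu.ˌpig.pa.ˈsped.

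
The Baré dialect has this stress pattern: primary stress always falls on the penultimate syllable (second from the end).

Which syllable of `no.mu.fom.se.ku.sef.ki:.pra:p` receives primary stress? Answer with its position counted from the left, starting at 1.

7

The word has 8 syllables; the penultimate syllable (second from the end) is syllable 7 (ki:).
Primary stress: syllable 7 → no.mu.fom.se.ku.sef.ˈki:.pra:p.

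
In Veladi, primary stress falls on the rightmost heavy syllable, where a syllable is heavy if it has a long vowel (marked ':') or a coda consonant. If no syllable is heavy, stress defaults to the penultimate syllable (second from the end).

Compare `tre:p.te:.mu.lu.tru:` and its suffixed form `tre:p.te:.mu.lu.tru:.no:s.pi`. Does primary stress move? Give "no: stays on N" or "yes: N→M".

yes: 5→6

Base `tre:p.te:.mu.lu.tru:` (5 syllables):
  Weights: 1 tre:p H, 2 te: H, 3 mu L, 4 lu L, 5 tru: H.
  Heavy syllables in the domain: 1, 2, 5. The rightmost is syllable 5 (tru:).
  → primary stress on syllable 5.
Suffixed `tre:p.te:.mu.lu.tru:.no:s.pi` (7 syllables):
  Weights: 1 tre:p H, 2 te: H, 3 mu L, 4 lu L, 5 tru: H, 6 no:s H, 7 pi L.
  Heavy syllables in the domain: 1, 2, 5, 6. The rightmost is syllable 6 (no:s).
  → primary stress on syllable 6.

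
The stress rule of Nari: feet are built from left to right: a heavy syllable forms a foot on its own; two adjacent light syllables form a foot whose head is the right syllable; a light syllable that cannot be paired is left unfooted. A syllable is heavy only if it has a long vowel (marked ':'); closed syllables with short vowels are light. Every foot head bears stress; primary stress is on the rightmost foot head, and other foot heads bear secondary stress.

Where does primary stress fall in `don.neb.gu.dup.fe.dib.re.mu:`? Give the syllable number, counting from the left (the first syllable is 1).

8

Weights: 1 don L, 2 neb L, 3 gu L, 4 dup L, 5 fe L, 6 dib L, 7 re L, 8 mu: H.
Parse left to right (heavy = foot alone; LL = one foot; stranded L unfooted): (don.ˈneb) (gu.ˈdup) (fe.ˈdib) re (ˈmu:).
Foot heads: 2, 4, 6, 8.
Primary stress on the rightmost head = syllable 8.
Primary stress: syllable 8 → don.neb.gu.dup.fe.dib.re.ˈmu:.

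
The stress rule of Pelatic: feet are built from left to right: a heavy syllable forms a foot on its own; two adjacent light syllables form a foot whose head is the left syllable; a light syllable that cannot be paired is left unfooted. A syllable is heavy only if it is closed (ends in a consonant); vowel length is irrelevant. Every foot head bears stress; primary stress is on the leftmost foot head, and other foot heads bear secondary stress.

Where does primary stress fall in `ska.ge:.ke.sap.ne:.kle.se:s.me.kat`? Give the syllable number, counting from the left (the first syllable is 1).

1

Weights: 1 ska L, 2 ge: L, 3 ke L, 4 sap H, 5 ne: L, 6 kle L, 7 se:s H, 8 me L, 9 kat H.
Parse left to right (heavy = foot alone; LL = one foot; stranded L unfooted): (ˈska.ge:) ke (ˈsap) (ˈne:.kle) (ˈse:s) me (ˈkat).
Foot heads: 1, 4, 5, 7, 9.
Primary stress on the leftmost head = syllable 1.
Primary stress: syllable 1 → ˈska.ge:.ke.sap.ne:.kle.se:s.me.kat.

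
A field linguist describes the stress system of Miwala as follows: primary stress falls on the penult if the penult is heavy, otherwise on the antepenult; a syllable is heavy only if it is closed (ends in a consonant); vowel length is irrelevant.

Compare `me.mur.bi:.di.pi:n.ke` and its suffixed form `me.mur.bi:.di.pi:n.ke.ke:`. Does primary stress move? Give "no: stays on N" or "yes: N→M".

no: stays on 5

Base `me.mur.bi:.di.pi:n.ke` (6 syllables):
  Weights: 4 di L, 5 pi:n H, 6 ke L.
  The penult (syllable 5, pi:n) is heavy, so it takes stress.
  → primary stress on syllable 5.
Suffixed `me.mur.bi:.di.pi:n.ke.ke:` (7 syllables):
  Weights: 5 pi:n H, 6 ke L, 7 ke: L.
  The penult (syllable 6, ke) is light, so stress falls on the antepenult (syllable 5, pi:n).
  → primary stress on syllable 5.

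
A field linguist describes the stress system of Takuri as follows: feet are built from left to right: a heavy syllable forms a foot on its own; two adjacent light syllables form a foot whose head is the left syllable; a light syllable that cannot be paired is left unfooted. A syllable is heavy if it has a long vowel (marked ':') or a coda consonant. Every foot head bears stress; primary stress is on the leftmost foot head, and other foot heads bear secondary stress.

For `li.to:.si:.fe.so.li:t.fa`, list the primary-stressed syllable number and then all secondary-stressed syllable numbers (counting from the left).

primary 2, secondary 3, 4, 6

Weights: 1 li L, 2 to: H, 3 si: H, 4 fe L, 5 so L, 6 li:t H, 7 fa L.
Parse left to right (heavy = foot alone; LL = one foot; stranded L unfooted): li (ˈto:) (ˈsi:) (ˈfe.so) (ˈli:t) fa.
Foot heads: 2, 3, 4, 6.
Primary stress on the leftmost head = syllable 2.
Secondary stress on 3, 4, 6: li.ˈto:.ˌsi:.ˌfe.so.ˌli:t.fa.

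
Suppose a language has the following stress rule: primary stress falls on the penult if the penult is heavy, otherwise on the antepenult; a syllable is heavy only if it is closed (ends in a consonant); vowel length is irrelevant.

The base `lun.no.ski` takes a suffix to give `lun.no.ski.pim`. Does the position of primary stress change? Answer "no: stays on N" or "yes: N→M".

Base `lun.no.ski` (3 syllables):
  Weights: 1 lun H, 2 no L, 3 ski L.
  The penult (syllable 2, no) is light, so stress falls on the antepenult (syllable 1, lun).
  → primary stress on syllable 1.
Suffixed `lun.no.ski.pim` (4 syllables):
  Weights: 2 no L, 3 ski L, 4 pim H.
  The penult (syllable 3, ski) is light, so stress falls on the antepenult (syllable 2, no).
  → primary stress on syllable 2.

yes: 1→2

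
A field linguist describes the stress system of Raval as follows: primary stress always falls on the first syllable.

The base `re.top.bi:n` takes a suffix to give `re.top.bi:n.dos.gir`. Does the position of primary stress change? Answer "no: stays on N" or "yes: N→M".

Base `re.top.bi:n` (3 syllables):
  The word has 3 syllables; the first syllable is syllable 1 (re).
  → primary stress on syllable 1.
Suffixed `re.top.bi:n.dos.gir` (5 syllables):
  The word has 5 syllables; the first syllable is syllable 1 (re).
  → primary stress on syllable 1.

no: stays on 1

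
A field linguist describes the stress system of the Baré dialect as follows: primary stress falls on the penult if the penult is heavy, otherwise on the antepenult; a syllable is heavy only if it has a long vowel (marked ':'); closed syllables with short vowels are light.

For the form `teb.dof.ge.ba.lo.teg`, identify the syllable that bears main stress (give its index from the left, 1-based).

4

Weights: 4 ba L, 5 lo L, 6 teg L.
The penult (syllable 5, lo) is light, so stress falls on the antepenult (syllable 4, ba).
Primary stress: syllable 4 → teb.dof.ge.ˈba.lo.teg.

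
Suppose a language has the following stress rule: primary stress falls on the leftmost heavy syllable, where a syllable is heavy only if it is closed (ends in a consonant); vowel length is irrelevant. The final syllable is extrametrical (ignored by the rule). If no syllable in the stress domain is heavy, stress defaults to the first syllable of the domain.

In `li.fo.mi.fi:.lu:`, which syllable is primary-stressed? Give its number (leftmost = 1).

1

The final syllable (5, lu:) is extrametrical; the stress domain is syllables 1–4.
Weights: 1 li L, 2 fo L, 3 mi L, 4 fi: L.
No heavy syllable in the domain; default to the first syllable of the domain = syllable 1.
Primary stress: syllable 1 → ˈli.fo.mi.fi:.lu:.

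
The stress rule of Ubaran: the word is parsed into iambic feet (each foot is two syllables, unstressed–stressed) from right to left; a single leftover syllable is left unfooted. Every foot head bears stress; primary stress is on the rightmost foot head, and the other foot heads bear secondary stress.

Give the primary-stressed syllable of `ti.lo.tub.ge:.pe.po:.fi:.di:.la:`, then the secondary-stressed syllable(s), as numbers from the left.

Parse right to left into iambic (σˈσ) feet: ti (lo.ˈtub) (ge:.ˈpe) (po:.ˈfi:) (di:.ˈla:). Syllable 1 is left unfooted.
Foot heads (stressed positions): 3, 5, 7, 9.
End Rule Rightmost: primary stress on the rightmost head = syllable 9.
Secondary stress on 3, 5, 7: ti.lo.ˌtub.ge:.ˌpe.po:.ˌfi:.di:.ˈla:.

primary 9, secondary 3, 5, 7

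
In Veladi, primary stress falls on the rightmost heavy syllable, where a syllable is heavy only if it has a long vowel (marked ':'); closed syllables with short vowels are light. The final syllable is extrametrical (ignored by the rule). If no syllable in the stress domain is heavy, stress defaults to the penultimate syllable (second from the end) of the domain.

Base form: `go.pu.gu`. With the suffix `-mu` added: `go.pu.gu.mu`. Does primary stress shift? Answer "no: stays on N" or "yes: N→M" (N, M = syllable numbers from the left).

Base `go.pu.gu` (3 syllables):
  The final syllable (3, gu) is extrametrical; the stress domain is syllables 1–2.
  Weights: 1 go L, 2 pu L.
  No heavy syllable in the domain; default to the penultimate syllable (second from the end) of the domain = syllable 1.
  → primary stress on syllable 1.
Suffixed `go.pu.gu.mu` (4 syllables):
  The final syllable (4, mu) is extrametrical; the stress domain is syllables 1–3.
  Weights: 1 go L, 2 pu L, 3 gu L.
  No heavy syllable in the domain; default to the penultimate syllable (second from the end) of the domain = syllable 2.
  → primary stress on syllable 2.

yes: 1→2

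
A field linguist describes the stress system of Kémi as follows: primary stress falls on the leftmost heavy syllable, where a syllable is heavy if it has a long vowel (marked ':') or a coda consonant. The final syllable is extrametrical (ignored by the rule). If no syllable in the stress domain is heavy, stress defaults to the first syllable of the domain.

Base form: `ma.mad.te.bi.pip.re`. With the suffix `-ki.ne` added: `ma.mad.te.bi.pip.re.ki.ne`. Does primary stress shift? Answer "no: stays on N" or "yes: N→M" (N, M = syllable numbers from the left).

no: stays on 2

Base `ma.mad.te.bi.pip.re` (6 syllables):
  The final syllable (6, re) is extrametrical; the stress domain is syllables 1–5.
  Weights: 1 ma L, 2 mad H, 3 te L, 4 bi L, 5 pip H.
  Heavy syllables in the domain: 2, 5. The leftmost is syllable 2 (mad).
  → primary stress on syllable 2.
Suffixed `ma.mad.te.bi.pip.re.ki.ne` (8 syllables):
  The final syllable (8, ne) is extrametrical; the stress domain is syllables 1–7.
  Weights: 1 ma L, 2 mad H, 3 te L, 4 bi L, 5 pip H, 6 re L, 7 ki L.
  Heavy syllables in the domain: 2, 5. The leftmost is syllable 2 (mad).
  → primary stress on syllable 2.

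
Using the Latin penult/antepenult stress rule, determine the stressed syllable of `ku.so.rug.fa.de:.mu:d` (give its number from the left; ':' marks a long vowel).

Classical Latin: stress the penult if heavy (long vowel or closed), else the antepenult.
Weights: 4 fa L, 5 de: H, 6 mu:d H.
The penult (syllable 5, de:) is heavy, so it takes stress.
Stress on syllable 5: ku.so.rug.fa.ˈde:.mu:d.

5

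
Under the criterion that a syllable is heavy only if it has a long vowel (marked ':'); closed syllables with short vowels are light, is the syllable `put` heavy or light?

`put`: short vowel, closed (coda /t/). Short vowel → light.

light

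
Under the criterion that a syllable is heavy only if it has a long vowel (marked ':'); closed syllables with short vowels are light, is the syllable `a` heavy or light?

light

`a`: short vowel, open (no coda). Short vowel → light.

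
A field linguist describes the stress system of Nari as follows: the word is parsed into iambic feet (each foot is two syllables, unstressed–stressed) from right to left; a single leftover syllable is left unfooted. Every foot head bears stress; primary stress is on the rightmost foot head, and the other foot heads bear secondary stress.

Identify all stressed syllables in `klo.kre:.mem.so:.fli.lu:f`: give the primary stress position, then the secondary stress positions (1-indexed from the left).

Parse right to left into iambic (σˈσ) feet: (klo.ˈkre:) (mem.ˈso:) (fli.ˈlu:f).
Foot heads (stressed positions): 2, 4, 6.
End Rule Rightmost: primary stress on the rightmost head = syllable 6.
Secondary stress on 2, 4: klo.ˌkre:.mem.ˌso:.fli.ˈlu:f.

primary 6, secondary 2, 4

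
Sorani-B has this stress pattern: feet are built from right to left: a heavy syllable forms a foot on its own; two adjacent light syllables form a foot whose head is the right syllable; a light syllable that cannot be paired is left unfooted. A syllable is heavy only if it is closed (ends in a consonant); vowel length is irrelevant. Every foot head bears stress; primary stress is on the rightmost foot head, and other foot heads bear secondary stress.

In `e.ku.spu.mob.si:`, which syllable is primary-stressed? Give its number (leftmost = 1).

Weights: 1 e L, 2 ku L, 3 spu L, 4 mob H, 5 si: L.
Parse right to left (heavy = foot alone; LL = one foot; stranded L unfooted): e (ku.ˈspu) (ˈmob) si:.
Foot heads: 3, 4.
Primary stress on the rightmost head = syllable 4.
Primary stress: syllable 4 → e.ku.spu.ˈmob.si:.

4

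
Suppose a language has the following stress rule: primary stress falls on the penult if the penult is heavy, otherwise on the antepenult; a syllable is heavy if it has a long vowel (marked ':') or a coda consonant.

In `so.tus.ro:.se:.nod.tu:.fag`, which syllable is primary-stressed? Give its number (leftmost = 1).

6

Weights: 5 nod H, 6 tu: H, 7 fag H.
The penult (syllable 6, tu:) is heavy, so it takes stress.
Primary stress: syllable 6 → so.tus.ro:.se:.nod.ˈtu:.fag.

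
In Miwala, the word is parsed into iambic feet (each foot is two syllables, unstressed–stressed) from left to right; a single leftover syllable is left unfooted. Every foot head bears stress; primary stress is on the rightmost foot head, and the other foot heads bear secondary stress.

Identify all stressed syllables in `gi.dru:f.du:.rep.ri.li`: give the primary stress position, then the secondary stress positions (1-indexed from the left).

Parse left to right into iambic (σˈσ) feet: (gi.ˈdru:f) (du:.ˈrep) (ri.ˈli).
Foot heads (stressed positions): 2, 4, 6.
End Rule Rightmost: primary stress on the rightmost head = syllable 6.
Secondary stress on 2, 4: gi.ˌdru:f.du:.ˌrep.ri.ˈli.

primary 6, secondary 2, 4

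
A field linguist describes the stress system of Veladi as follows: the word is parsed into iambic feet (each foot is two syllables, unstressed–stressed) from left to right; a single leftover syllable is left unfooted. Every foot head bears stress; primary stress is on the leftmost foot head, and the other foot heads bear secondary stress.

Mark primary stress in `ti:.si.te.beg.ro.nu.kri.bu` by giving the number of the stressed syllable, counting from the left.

2

Parse left to right into iambic (σˈσ) feet: (ti:.ˈsi) (te.ˈbeg) (ro.ˈnu) (kri.ˈbu).
Foot heads (stressed positions): 2, 4, 6, 8.
End Rule Leftmost: primary stress on the leftmost head = syllable 2.
Primary stress: syllable 2 → ti:.ˈsi.te.beg.ro.nu.kri.bu.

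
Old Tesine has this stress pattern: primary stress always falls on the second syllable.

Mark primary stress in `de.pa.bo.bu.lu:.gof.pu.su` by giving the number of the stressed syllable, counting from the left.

The word has 8 syllables; the second syllable is syllable 2 (pa).
Primary stress: syllable 2 → de.ˈpa.bo.bu.lu:.gof.pu.su.

2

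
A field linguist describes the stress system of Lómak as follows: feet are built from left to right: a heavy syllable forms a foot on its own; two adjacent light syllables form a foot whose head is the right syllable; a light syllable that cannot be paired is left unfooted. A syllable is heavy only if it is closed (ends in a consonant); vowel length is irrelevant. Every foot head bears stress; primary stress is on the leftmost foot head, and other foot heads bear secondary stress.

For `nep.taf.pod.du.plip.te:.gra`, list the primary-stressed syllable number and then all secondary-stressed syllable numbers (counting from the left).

Weights: 1 nep H, 2 taf H, 3 pod H, 4 du L, 5 plip H, 6 te: L, 7 gra L.
Parse left to right (heavy = foot alone; LL = one foot; stranded L unfooted): (ˈnep) (ˈtaf) (ˈpod) du (ˈplip) (te:.ˈgra).
Foot heads: 1, 2, 3, 5, 7.
Primary stress on the leftmost head = syllable 1.
Secondary stress on 2, 3, 5, 7: ˈnep.ˌtaf.ˌpod.du.ˌplip.te:.ˌgra.

primary 1, secondary 2, 3, 5, 7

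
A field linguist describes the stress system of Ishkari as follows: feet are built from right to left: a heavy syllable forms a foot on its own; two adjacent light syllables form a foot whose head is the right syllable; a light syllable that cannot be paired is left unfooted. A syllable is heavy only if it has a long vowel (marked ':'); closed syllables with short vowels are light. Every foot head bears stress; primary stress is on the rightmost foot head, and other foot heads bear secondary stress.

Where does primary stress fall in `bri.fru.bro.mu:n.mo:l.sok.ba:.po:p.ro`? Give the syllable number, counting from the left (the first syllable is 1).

Weights: 1 bri L, 2 fru L, 3 bro L, 4 mu:n H, 5 mo:l H, 6 sok L, 7 ba: H, 8 po:p H, 9 ro L.
Parse right to left (heavy = foot alone; LL = one foot; stranded L unfooted): bri (fru.ˈbro) (ˈmu:n) (ˈmo:l) sok (ˈba:) (ˈpo:p) ro.
Foot heads: 3, 4, 5, 7, 8.
Primary stress on the rightmost head = syllable 8.
Primary stress: syllable 8 → bri.fru.bro.mu:n.mo:l.sok.ba:.ˈpo:p.ro.

8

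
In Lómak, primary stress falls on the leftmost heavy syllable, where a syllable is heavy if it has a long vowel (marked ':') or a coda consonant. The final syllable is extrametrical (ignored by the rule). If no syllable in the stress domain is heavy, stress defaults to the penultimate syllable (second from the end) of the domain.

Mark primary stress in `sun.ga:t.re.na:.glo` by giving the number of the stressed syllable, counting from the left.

1

The final syllable (5, glo) is extrametrical; the stress domain is syllables 1–4.
Weights: 1 sun H, 2 ga:t H, 3 re L, 4 na: H.
Heavy syllables in the domain: 1, 2, 4. The leftmost is syllable 1 (sun).
Primary stress: syllable 1 → ˈsun.ga:t.re.na:.glo.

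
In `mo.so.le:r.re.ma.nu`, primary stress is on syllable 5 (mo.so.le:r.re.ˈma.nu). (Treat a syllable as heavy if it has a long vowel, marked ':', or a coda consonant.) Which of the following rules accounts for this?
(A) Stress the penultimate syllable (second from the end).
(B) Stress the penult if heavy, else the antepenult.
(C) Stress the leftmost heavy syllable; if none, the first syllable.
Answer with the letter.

Rule A → syllable 5 ✓.
Rule B → syllable 4 (observed: 5).
Rule C → syllable 3 (observed: 5).

A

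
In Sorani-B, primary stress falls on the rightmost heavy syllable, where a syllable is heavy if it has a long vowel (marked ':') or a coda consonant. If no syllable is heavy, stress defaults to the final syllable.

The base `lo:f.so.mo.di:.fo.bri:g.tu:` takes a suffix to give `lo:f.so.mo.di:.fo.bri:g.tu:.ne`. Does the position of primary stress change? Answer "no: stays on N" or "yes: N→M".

Base `lo:f.so.mo.di:.fo.bri:g.tu:` (7 syllables):
  Weights: 1 lo:f H, 2 so L, 3 mo L, 4 di: H, 5 fo L, 6 bri:g H, 7 tu: H.
  Heavy syllables in the domain: 1, 4, 6, 7. The rightmost is syllable 7 (tu:).
  → primary stress on syllable 7.
Suffixed `lo:f.so.mo.di:.fo.bri:g.tu:.ne` (8 syllables):
  Weights: 1 lo:f H, 2 so L, 3 mo L, 4 di: H, 5 fo L, 6 bri:g H, 7 tu: H, 8 ne L.
  Heavy syllables in the domain: 1, 4, 6, 7. The rightmost is syllable 7 (tu:).
  → primary stress on syllable 7.

no: stays on 7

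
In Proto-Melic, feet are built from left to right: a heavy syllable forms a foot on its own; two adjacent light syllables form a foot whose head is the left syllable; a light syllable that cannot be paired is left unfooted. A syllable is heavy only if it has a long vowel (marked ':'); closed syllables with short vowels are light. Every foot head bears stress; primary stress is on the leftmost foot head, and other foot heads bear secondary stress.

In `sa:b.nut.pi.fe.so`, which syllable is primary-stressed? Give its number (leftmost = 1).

Weights: 1 sa:b H, 2 nut L, 3 pi L, 4 fe L, 5 so L.
Parse left to right (heavy = foot alone; LL = one foot; stranded L unfooted): (ˈsa:b) (ˈnut.pi) (ˈfe.so).
Foot heads: 1, 2, 4.
Primary stress on the leftmost head = syllable 1.
Primary stress: syllable 1 → ˈsa:b.nut.pi.fe.so.

1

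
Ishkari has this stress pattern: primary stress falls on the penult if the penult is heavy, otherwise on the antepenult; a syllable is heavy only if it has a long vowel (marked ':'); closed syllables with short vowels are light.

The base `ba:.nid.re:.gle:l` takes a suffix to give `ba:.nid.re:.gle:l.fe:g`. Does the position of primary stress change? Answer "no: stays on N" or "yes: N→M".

Base `ba:.nid.re:.gle:l` (4 syllables):
  Weights: 2 nid L, 3 re: H, 4 gle:l H.
  The penult (syllable 3, re:) is heavy, so it takes stress.
  → primary stress on syllable 3.
Suffixed `ba:.nid.re:.gle:l.fe:g` (5 syllables):
  Weights: 3 re: H, 4 gle:l H, 5 fe:g H.
  The penult (syllable 4, gle:l) is heavy, so it takes stress.
  → primary stress on syllable 4.

yes: 3→4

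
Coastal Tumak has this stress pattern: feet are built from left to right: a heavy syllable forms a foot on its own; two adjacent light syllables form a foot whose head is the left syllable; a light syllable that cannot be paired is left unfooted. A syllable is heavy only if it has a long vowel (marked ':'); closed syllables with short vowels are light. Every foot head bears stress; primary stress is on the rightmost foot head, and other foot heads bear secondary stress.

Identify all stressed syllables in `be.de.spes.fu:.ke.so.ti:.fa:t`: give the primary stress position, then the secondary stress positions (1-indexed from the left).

primary 8, secondary 1, 4, 5, 7

Weights: 1 be L, 2 de L, 3 spes L, 4 fu: H, 5 ke L, 6 so L, 7 ti: H, 8 fa:t H.
Parse left to right (heavy = foot alone; LL = one foot; stranded L unfooted): (ˈbe.de) spes (ˈfu:) (ˈke.so) (ˈti:) (ˈfa:t).
Foot heads: 1, 4, 5, 7, 8.
Primary stress on the rightmost head = syllable 8.
Secondary stress on 1, 4, 5, 7: ˌbe.de.spes.ˌfu:.ˌke.so.ˌti:.ˈfa:t.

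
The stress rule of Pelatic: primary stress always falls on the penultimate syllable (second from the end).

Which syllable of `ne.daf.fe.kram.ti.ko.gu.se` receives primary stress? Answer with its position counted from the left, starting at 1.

7

The word has 8 syllables; the penultimate syllable (second from the end) is syllable 7 (gu).
Primary stress: syllable 7 → ne.daf.fe.kram.ti.ko.ˈgu.se.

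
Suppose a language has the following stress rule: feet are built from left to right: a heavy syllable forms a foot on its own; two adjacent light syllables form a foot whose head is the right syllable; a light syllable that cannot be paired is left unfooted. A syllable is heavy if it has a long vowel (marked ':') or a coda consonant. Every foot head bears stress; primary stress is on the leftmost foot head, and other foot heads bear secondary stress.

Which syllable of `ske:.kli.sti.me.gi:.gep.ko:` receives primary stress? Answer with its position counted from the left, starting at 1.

Weights: 1 ske: H, 2 kli L, 3 sti L, 4 me L, 5 gi: H, 6 gep H, 7 ko: H.
Parse left to right (heavy = foot alone; LL = one foot; stranded L unfooted): (ˈske:) (kli.ˈsti) me (ˈgi:) (ˈgep) (ˈko:).
Foot heads: 1, 3, 5, 6, 7.
Primary stress on the leftmost head = syllable 1.
Primary stress: syllable 1 → ˈske:.kli.sti.me.gi:.gep.ko:.

1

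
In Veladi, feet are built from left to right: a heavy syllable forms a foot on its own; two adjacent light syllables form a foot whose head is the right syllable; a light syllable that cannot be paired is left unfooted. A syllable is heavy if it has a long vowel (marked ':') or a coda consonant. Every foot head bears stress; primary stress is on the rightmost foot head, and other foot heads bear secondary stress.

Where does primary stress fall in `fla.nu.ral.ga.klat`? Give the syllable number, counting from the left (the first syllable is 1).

5

Weights: 1 fla L, 2 nu L, 3 ral H, 4 ga L, 5 klat H.
Parse left to right (heavy = foot alone; LL = one foot; stranded L unfooted): (fla.ˈnu) (ˈral) ga (ˈklat).
Foot heads: 2, 3, 5.
Primary stress on the rightmost head = syllable 5.
Primary stress: syllable 5 → fla.nu.ral.ga.ˈklat.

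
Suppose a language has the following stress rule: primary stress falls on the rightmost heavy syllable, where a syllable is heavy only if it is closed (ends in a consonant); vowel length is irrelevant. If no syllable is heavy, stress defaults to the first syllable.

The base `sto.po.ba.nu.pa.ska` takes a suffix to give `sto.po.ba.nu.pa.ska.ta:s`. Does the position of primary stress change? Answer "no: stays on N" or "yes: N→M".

yes: 1→7

Base `sto.po.ba.nu.pa.ska` (6 syllables):
  Weights: 1 sto L, 2 po L, 3 ba L, 4 nu L, 5 pa L, 6 ska L.
  No heavy syllable in the domain; default to the first syllable = syllable 1.
  → primary stress on syllable 1.
Suffixed `sto.po.ba.nu.pa.ska.ta:s` (7 syllables):
  Weights: 1 sto L, 2 po L, 3 ba L, 4 nu L, 5 pa L, 6 ska L, 7 ta:s H.
  Heavy syllables in the domain: 7. The rightmost is syllable 7 (ta:s).
  → primary stress on syllable 7.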